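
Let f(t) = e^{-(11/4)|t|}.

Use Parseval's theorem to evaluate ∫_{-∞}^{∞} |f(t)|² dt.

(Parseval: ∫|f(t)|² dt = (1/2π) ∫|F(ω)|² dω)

∫|f(t)|² dt = \frac{4}{11}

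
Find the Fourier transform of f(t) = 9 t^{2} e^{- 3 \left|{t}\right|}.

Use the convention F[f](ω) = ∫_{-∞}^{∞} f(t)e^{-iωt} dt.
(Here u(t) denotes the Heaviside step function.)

F(ω) = \frac{324 \left(3 - \omega^{2}\right)}{\left(\omega^{2} + 9\right)^{3}}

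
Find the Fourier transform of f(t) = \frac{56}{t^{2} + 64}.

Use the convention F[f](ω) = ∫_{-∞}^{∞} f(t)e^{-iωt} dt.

F(ω) = 7 \pi e^{- 8 \left|{\omega}\right|}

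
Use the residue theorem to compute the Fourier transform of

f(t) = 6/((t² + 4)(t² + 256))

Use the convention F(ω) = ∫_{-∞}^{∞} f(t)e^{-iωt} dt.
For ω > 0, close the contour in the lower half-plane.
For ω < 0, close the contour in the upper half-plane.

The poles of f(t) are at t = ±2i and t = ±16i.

Let g(z) = f(z)e^{-iωz}; for large |z| the factor e^{-iωz} decays in the lower half-plane when ω > 0 and in the upper half-plane when ω < 0.

Case ω > 0 (lower half-plane, clockwise contour ⇒ F(ω) = -2πi·ΣRes):
  Res_{z = - 2 i} g(z) = \frac{i e^{- 2 \omega}}{168}
  Res_{z = - 16 i} g(z) = - \frac{i e^{- 16 \omega}}{1344}
  F(ω) = -2πi·ΣRes = \frac{\pi \left(8 e^{14 \omega} - 1\right) e^{- 16 \omega}}{672}

Case ω < 0 (upper half-plane, counterclockwise contour ⇒ F(ω) = +2πi·ΣRes):
  Res_{z = 2 i} g(z) = - \frac{i e^{2 \omega}}{168}
  Res_{z = 16 i} g(z) = \frac{i e^{16 \omega}}{1344}
  F(ω) = 2πi·ΣRes = \frac{\pi \left(8 - e^{14 \omega}\right) e^{2 \omega}}{672}

Both cases combine into a single formula in |ω|:

F(ω) = \frac{\pi \left(8 e^{14 \left|{\omega}\right|} - 1\right) e^{- 16 \left|{\omega}\right|}}{672}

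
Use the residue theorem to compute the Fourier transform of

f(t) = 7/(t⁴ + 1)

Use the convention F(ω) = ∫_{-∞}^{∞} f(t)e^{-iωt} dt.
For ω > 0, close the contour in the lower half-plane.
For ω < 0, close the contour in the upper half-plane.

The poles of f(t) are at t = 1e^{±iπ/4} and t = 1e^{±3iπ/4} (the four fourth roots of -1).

Let g(z) = f(z)e^{-iωz}; for large |z| the factor e^{-iωz} decays in the lower half-plane when ω > 0 and in the upper half-plane when ω < 0.

Case ω > 0 (lower half-plane, clockwise contour ⇒ F(ω) = -2πi·ΣRes):
  Res_{z = - \frac{\sqrt{2}}{2} - \frac{\sqrt{2} i}{2}} g(z) = \frac{7 \sqrt{2} i \left(1 - i\right) e^{\frac{\sqrt{2} \omega \left(-1 + i\right)}{2}}}{8}
  Res_{z = \frac{\sqrt{2}}{2} - \frac{\sqrt{2} i}{2}} g(z) = \frac{7 \sqrt{2} i \left(1 + i\right) e^{- \frac{\sqrt{2} \omega \left(1 + i\right)}{2}}}{8}
  F(ω) = -2πi·ΣRes = \frac{7 \sqrt{2} \pi \left(1 - i\right) \left(e^{\sqrt{2} i \omega} + i\right) e^{- \frac{\sqrt{2} \omega \left(1 + i\right)}{2}}}{4} = 7 \pi e^{- \frac{\sqrt{2} \omega}{2}} \sin{\left(\frac{\sqrt{2} \omega}{2} + \frac{\pi}{4} \right)}

Case ω < 0 (upper half-plane, counterclockwise contour ⇒ F(ω) = +2πi·ΣRes):
  Res_{z = \frac{\sqrt{2}}{2} + \frac{\sqrt{2} i}{2}} g(z) = \frac{7 \sqrt{2} i \left(-1 + i\right) e^{\frac{\sqrt{2} \omega \left(1 - i\right)}{2}}}{8}
  Res_{z = - \frac{\sqrt{2}}{2} + \frac{\sqrt{2} i}{2}} g(z) = \frac{7 \sqrt{2} \left(1 - i\right) e^{\frac{\sqrt{2} \omega \left(1 + i\right)}{2}}}{8}
  F(ω) = 2πi·ΣRes = - \frac{7 \sqrt{2} i \pi \left(i \left(1 - i\right) e^{\frac{\sqrt{2} \omega \left(1 - i\right)}{2}} - \left(1 - i\right) e^{\frac{\sqrt{2} \omega \left(1 + i\right)}{2}}\right)}{4} = 7 \pi e^{\frac{\sqrt{2} \omega}{2}} \cos{\left(\frac{\sqrt{2} \omega}{2} + \frac{\pi}{4} \right)}

Both cases combine into a single formula in |ω|:

F(ω) = 7 \pi e^{- \frac{\sqrt{2} \left|{\omega}\right|}{2}} \sin{\left(\frac{\sqrt{2} \left|{\omega}\right|}{2} + \frac{\pi}{4} \right)}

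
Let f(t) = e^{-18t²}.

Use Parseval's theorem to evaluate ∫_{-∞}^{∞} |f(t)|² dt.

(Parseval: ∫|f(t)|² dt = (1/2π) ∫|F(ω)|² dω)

∫|f(t)|² dt = \frac{\sqrt{\pi}}{6}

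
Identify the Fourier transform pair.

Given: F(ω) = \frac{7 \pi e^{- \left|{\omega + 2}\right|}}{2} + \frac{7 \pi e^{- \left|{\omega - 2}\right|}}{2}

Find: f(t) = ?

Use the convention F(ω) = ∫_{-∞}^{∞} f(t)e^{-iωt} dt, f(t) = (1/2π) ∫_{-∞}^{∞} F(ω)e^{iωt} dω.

f(t) = \frac{7 \cos{\left(2 t \right)}}{t^{2} + 1}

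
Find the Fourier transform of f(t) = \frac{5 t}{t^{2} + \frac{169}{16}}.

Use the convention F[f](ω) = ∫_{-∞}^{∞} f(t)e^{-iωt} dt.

F(ω) = - 5 i \pi e^{- \frac{13 \left|{\omega}\right|}{4}} \operatorname{sign}{\left(\omega \right)}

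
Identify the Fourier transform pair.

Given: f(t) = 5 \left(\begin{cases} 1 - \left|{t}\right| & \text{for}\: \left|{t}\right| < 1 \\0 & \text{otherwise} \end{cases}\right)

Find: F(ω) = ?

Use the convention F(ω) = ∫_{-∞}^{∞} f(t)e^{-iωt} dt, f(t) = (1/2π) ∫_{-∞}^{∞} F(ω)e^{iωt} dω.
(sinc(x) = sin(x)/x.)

F(ω) = 5 \operatorname{sinc}^{2}{\left(\frac{\omega}{2} \right)}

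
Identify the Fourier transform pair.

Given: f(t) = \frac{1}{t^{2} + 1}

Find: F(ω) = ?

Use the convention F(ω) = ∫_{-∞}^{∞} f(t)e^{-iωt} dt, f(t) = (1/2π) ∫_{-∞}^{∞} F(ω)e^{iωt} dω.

F(ω) = \pi e^{- \left|{\omega}\right|}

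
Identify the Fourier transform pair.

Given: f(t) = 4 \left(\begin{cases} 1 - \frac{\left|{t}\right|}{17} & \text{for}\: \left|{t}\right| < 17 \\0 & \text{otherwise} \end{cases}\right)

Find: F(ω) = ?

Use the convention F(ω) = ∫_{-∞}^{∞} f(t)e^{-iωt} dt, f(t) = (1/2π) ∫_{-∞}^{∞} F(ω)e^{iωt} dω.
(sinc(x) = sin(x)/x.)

F(ω) = 68 \operatorname{sinc}^{2}{\left(\frac{17 \omega}{2} \right)}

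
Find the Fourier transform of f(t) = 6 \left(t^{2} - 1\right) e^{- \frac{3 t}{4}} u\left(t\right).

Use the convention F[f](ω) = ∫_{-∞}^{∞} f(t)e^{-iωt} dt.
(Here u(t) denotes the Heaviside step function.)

F(ω) = \frac{24 \left(128 i \omega - \left(4 i \omega + 3\right)^{3} + 96\right)}{\left(4 i \omega + 3\right)^{4}}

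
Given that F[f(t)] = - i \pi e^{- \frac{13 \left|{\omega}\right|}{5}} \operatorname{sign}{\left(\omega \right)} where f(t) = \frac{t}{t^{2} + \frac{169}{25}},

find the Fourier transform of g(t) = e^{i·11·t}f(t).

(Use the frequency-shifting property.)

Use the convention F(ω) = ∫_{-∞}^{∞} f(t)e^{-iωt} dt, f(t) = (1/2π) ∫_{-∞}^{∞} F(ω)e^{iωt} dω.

F[g](ω) = - i \pi e^{- \frac{13 \left|{\omega - 11}\right|}{5}} \operatorname{sign}{\left(\omega - 11 \right)}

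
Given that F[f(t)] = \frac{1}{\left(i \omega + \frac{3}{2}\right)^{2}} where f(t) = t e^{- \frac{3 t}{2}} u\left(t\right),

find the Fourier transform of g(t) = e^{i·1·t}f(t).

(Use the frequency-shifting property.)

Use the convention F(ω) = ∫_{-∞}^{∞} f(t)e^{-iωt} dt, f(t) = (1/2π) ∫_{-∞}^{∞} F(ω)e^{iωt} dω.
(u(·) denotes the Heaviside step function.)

F[g](ω) = \frac{4}{\left(2 i \left(\omega - 1\right) + 3\right)^{2}}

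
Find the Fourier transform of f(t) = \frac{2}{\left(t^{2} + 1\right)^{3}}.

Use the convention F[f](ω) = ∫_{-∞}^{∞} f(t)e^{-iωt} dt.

F(ω) = \frac{\pi \left(\omega^{2} + 3 \left|{\omega}\right| + 3\right) e^{- \left|{\omega}\right|}}{4}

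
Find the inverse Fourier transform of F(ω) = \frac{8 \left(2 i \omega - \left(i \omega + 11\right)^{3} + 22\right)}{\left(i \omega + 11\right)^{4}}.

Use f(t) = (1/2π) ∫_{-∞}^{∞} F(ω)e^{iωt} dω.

f(t) = 8 \left(t^{2} - 1\right) e^{- 11 t} u\left(t\right)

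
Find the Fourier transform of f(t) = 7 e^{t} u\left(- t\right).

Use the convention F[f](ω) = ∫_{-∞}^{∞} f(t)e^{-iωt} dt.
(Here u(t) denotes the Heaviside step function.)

F(ω) = \frac{7 i}{\omega + i}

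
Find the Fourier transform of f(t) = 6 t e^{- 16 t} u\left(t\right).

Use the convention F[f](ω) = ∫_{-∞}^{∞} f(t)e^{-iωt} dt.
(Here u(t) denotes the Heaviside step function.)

F(ω) = \frac{6}{\left(i \omega + 16\right)^{2}}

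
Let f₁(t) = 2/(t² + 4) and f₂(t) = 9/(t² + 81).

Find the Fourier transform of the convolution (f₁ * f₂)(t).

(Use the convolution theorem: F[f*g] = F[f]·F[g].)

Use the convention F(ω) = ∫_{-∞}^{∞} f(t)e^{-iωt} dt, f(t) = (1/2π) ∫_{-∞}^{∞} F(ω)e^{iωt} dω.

F[f₁*f₂](ω) = \pi^{2} e^{- 11 \left|{\omega}\right|}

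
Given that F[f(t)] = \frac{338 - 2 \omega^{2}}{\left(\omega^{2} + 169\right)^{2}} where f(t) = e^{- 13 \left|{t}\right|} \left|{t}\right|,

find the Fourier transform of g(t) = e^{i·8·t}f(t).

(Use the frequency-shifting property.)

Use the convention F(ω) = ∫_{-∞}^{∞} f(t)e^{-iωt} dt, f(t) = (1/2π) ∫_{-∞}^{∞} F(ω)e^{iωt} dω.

F[g](ω) = \frac{2 \left(169 - \left(\omega - 8\right)^{2}\right)}{\left(\left(\omega - 8\right)^{2} + 169\right)^{2}}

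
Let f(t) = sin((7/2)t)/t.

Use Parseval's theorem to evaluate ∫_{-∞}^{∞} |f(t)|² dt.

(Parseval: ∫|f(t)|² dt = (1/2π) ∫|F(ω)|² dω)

∫|f(t)|² dt = \frac{7 \pi}{2}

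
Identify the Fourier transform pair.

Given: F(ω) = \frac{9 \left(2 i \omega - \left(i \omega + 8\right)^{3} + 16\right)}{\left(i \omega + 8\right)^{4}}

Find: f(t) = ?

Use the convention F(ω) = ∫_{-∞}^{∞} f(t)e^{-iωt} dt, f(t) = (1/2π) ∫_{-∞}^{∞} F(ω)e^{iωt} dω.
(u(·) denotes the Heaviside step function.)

f(t) = 9 \left(t^{2} - 1\right) e^{- 8 t} u\left(t\right)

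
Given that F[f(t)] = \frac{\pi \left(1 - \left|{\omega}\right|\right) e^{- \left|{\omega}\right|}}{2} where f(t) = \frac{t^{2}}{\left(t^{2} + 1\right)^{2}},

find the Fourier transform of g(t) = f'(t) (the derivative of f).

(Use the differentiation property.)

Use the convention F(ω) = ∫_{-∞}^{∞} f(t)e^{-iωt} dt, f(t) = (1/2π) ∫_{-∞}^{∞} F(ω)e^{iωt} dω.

F[g](ω) = \frac{i \pi \omega \left(1 - \left|{\omega}\right|\right) e^{- \left|{\omega}\right|}}{2}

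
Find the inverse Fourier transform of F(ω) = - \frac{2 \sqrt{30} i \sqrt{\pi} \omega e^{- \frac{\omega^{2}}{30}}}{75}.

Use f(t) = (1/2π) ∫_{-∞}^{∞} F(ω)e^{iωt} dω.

f(t) = 6 t e^{- \frac{15 t^{2}}{2}}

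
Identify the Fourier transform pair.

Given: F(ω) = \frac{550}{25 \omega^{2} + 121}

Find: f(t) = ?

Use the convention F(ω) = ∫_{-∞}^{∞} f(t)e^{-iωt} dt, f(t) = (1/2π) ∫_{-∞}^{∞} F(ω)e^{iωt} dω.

f(t) = 5 e^{- \frac{11 \left|{t}\right|}{5}}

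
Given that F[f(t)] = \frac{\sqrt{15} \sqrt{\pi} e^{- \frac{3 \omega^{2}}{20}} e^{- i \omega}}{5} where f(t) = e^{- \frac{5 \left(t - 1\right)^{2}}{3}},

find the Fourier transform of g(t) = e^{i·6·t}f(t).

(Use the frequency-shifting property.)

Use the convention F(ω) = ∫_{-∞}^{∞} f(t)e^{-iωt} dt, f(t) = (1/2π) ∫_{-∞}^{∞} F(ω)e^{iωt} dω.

F[g](ω) = \frac{\sqrt{15} \sqrt{\pi} e^{- \frac{\left(\omega - 6\right) \left(3 \omega - 18 + 20 i\right)}{20}}}{5}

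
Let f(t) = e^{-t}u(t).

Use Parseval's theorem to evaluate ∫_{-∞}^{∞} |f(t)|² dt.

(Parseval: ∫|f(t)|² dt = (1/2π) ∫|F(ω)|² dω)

∫|f(t)|² dt = \frac{1}{2}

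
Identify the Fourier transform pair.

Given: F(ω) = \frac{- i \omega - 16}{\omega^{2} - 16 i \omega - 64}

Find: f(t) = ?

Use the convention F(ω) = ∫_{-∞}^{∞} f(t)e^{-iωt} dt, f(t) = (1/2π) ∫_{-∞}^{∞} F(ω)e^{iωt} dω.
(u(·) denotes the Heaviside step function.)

f(t) = \left(8 t + 1\right) e^{- 8 t} u\left(t\right)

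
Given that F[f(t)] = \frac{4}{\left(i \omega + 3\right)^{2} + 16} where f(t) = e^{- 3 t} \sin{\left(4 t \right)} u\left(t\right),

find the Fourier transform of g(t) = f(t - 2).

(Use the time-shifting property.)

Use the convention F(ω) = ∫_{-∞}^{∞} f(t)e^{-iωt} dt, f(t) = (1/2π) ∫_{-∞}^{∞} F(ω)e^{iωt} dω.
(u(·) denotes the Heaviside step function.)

F[g](ω) = \frac{4 e^{- 2 i \omega}}{\left(i \omega + 3\right)^{2} + 16}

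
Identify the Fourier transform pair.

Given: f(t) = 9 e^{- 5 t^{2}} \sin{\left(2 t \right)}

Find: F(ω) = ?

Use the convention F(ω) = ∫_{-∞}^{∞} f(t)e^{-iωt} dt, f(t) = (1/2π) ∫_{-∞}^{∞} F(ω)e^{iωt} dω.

F(ω) = \frac{9 \sqrt{5} i \sqrt{\pi} \left(1 - e^{\frac{2 \omega}{5}}\right) e^{- \frac{\omega^{2}}{20} - \frac{\omega}{5} - \frac{1}{5}}}{10}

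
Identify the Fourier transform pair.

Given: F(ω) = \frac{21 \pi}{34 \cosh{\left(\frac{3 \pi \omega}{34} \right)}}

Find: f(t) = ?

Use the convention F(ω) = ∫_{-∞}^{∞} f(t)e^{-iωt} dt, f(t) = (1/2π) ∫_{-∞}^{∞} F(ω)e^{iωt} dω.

f(t) = \frac{7}{e^{\frac{17 t}{3}} + e^{- \frac{17 t}{3}}}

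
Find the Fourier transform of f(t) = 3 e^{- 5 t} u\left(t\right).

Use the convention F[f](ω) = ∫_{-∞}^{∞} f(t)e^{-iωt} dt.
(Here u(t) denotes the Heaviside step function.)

F(ω) = \frac{3}{i \omega + 5}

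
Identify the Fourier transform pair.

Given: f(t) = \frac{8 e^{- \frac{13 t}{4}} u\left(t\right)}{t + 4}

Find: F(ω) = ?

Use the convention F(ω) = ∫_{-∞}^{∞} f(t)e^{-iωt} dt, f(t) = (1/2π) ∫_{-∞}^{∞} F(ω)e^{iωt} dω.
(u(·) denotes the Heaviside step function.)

F(ω) = 8 e^{4 i \omega + 13} \operatorname{E}_{1}\left(4 i \omega + 13\right)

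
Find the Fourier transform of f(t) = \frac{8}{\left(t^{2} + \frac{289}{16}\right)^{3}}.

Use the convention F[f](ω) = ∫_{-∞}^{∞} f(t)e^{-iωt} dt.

F(ω) = \frac{64 \pi \left(289 \omega^{2} + 204 \left|{\omega}\right| + 48\right) e^{- \frac{17 \left|{\omega}\right|}{4}}}{1419857}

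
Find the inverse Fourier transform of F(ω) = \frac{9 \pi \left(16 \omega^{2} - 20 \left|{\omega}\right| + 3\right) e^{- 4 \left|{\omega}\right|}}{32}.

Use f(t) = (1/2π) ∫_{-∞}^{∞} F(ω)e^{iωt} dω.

f(t) = \frac{9 t^{4}}{\left(t^{2} + 16\right)^{3}}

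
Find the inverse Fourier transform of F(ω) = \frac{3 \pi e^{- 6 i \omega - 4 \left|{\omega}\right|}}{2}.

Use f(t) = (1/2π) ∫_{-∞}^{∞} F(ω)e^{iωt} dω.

f(t) = \frac{6}{\left(t - 6\right)^{2} + 16}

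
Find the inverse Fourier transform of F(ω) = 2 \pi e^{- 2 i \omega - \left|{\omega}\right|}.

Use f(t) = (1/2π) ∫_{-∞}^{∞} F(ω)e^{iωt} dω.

f(t) = \frac{2}{\left(t - 2\right)^{2} + 1}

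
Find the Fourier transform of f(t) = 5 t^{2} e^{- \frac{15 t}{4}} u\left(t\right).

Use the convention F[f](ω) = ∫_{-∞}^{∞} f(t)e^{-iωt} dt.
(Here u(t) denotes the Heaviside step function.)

F(ω) = \frac{640}{\left(4 i \omega + 15\right)^{3}}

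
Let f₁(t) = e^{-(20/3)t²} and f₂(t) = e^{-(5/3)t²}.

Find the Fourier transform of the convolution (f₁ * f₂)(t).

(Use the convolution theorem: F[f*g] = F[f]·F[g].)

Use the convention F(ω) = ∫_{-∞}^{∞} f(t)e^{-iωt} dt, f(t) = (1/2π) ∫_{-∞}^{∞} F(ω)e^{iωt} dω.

F[f₁*f₂](ω) = \frac{3 \pi e^{- \frac{3 \omega^{2}}{16}}}{10}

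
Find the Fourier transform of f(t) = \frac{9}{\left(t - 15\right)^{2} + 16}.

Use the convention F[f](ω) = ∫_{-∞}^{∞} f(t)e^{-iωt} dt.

F(ω) = \frac{9 \pi e^{- 15 i \omega - 4 \left|{\omega}\right|}}{4}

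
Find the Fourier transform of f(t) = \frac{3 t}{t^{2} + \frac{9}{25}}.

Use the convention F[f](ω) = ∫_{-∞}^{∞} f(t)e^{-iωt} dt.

F(ω) = - 3 i \pi e^{- \frac{3 \left|{\omega}\right|}{5}} \operatorname{sign}{\left(\omega \right)}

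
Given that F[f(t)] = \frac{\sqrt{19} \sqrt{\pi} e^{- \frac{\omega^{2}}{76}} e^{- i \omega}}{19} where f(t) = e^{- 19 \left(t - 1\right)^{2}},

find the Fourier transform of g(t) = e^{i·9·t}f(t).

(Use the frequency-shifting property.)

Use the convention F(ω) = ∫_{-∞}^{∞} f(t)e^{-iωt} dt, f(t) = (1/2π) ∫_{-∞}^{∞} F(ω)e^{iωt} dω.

F[g](ω) = \frac{\sqrt{19} \sqrt{\pi} e^{- \frac{\left(\omega - 9\right) \left(\omega - 9 + 76 i\right)}{76}}}{19}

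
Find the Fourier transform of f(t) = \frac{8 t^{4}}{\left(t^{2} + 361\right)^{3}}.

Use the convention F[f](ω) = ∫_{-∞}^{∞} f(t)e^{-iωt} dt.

F(ω) = \frac{\pi \left(361 \omega^{2} - 95 \left|{\omega}\right| + 3\right) e^{- 19 \left|{\omega}\right|}}{19}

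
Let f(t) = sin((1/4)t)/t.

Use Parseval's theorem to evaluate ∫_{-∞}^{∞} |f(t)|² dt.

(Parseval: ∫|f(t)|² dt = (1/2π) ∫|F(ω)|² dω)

∫|f(t)|² dt = \frac{\pi}{4}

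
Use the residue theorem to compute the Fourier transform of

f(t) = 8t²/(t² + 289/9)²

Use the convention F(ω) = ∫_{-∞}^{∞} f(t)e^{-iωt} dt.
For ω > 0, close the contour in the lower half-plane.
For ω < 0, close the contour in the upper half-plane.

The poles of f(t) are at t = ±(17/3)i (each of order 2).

Let g(z) = f(z)e^{-iωz}; for large |z| the factor e^{-iωz} decays in the lower half-plane when ω > 0 and in the upper half-plane when ω < 0.

Case ω > 0 (lower half-plane, clockwise contour ⇒ F(ω) = -2πi·ΣRes):
  Res_{z = - \frac{17 i}{3}} g(z) = i \left(\frac{6}{17} - 2 \omega\right) e^{- \frac{17 \omega}{3}} (pole of order 2)
  F(ω) = -2πi·ΣRes = \frac{4 \pi \left(3 - 17 \omega\right) e^{- \frac{17 \omega}{3}}}{17}

Case ω < 0 (upper half-plane, counterclockwise contour ⇒ F(ω) = +2πi·ΣRes):
  Res_{z = \frac{17 i}{3}} g(z) = i \left(- 2 \omega - \frac{6}{17}\right) e^{\frac{17 \omega}{3}} (pole of order 2)
  F(ω) = 2πi·ΣRes = \frac{4 \pi \left(17 \omega + 3\right) e^{\frac{17 \omega}{3}}}{17}

Both cases combine into a single formula in |ω|:

F(ω) = \frac{4 \pi \left(3 - 17 \left|{\omega}\right|\right) e^{- \frac{17 \left|{\omega}\right|}{3}}}{17}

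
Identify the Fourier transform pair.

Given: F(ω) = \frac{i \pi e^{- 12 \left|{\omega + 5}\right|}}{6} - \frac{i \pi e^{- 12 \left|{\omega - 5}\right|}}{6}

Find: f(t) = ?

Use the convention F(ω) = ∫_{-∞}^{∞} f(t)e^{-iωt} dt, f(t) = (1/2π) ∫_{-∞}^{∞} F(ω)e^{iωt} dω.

f(t) = \frac{4 \sin{\left(5 t \right)}}{t^{2} + 144}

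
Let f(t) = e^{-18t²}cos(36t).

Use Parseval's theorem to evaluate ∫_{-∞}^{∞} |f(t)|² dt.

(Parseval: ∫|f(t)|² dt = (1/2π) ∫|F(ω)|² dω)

∫|f(t)|² dt = \frac{\sqrt{\pi} \left(1 + e^{36}\right)}{12 e^{36}}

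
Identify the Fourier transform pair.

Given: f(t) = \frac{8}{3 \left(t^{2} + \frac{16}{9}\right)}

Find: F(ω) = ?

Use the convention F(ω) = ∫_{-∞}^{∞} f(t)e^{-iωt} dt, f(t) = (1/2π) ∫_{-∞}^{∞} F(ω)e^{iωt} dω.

F(ω) = 2 \pi e^{- \frac{4 \left|{\omega}\right|}{3}}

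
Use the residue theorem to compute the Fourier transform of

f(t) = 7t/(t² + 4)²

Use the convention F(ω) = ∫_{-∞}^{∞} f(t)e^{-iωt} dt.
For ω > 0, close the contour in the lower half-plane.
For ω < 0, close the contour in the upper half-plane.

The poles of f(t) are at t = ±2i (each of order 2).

Let g(z) = f(z)e^{-iωz}; for large |z| the factor e^{-iωz} decays in the lower half-plane when ω > 0 and in the upper half-plane when ω < 0.

Case ω > 0 (lower half-plane, clockwise contour ⇒ F(ω) = -2πi·ΣRes):
  Res_{z = - 2 i} g(z) = \frac{7 \omega e^{- 2 \omega}}{8} (pole of order 2)
  F(ω) = -2πi·ΣRes = - \frac{7 i \pi \omega e^{- 2 \omega}}{4}

Case ω < 0 (upper half-plane, counterclockwise contour ⇒ F(ω) = +2πi·ΣRes):
  Res_{z = 2 i} g(z) = - \frac{7 \omega e^{2 \omega}}{8} (pole of order 2)
  F(ω) = 2πi·ΣRes = - \frac{7 i \pi \omega e^{2 \omega}}{4}

Both cases combine into a single formula in |ω|:

F(ω) = - \frac{7 i \pi \omega e^{- 2 \left|{\omega}\right|}}{4}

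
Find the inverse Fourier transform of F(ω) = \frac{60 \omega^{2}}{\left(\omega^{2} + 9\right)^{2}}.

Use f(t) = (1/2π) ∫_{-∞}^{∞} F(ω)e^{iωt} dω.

f(t) = 5 \left(1 - 3 \left|{t}\right|\right) e^{- 3 \left|{t}\right|}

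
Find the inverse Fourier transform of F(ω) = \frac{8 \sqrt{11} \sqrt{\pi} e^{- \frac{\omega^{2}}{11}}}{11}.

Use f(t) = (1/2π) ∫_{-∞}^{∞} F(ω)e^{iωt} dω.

f(t) = 4 e^{- \frac{11 t^{2}}{4}}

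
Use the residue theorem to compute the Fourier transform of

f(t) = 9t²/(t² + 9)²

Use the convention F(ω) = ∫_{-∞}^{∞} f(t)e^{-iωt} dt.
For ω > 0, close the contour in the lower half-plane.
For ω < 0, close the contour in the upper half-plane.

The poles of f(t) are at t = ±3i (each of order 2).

Let g(z) = f(z)e^{-iωz}; for large |z| the factor e^{-iωz} decays in the lower half-plane when ω > 0 and in the upper half-plane when ω < 0.

Case ω > 0 (lower half-plane, clockwise contour ⇒ F(ω) = -2πi·ΣRes):
  Res_{z = - 3 i} g(z) = \frac{3 i \left(1 - 3 \omega\right) e^{- 3 \omega}}{4} (pole of order 2)
  F(ω) = -2πi·ΣRes = \frac{3 \pi \left(1 - 3 \omega\right) e^{- 3 \omega}}{2}

Case ω < 0 (upper half-plane, counterclockwise contour ⇒ F(ω) = +2πi·ΣRes):
  Res_{z = 3 i} g(z) = \frac{3 i \left(- 3 \omega - 1\right) e^{3 \omega}}{4} (pole of order 2)
  F(ω) = 2πi·ΣRes = \frac{3 \pi \left(3 \omega + 1\right) e^{3 \omega}}{2}

Both cases combine into a single formula in |ω|:

F(ω) = \frac{3 \pi \left(1 - 3 \left|{\omega}\right|\right) e^{- 3 \left|{\omega}\right|}}{2}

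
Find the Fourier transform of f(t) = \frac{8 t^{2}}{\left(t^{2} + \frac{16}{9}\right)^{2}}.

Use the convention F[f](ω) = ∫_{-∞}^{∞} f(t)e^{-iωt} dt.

F(ω) = \pi \left(3 - 4 \left|{\omega}\right|\right) e^{- \frac{4 \left|{\omega}\right|}{3}}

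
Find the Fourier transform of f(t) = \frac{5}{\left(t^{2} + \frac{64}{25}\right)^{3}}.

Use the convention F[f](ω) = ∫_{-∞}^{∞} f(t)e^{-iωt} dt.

F(ω) = \frac{625 \pi \left(64 \omega^{2} + 120 \left|{\omega}\right| + 75\right) e^{- \frac{8 \left|{\omega}\right|}{5}}}{262144}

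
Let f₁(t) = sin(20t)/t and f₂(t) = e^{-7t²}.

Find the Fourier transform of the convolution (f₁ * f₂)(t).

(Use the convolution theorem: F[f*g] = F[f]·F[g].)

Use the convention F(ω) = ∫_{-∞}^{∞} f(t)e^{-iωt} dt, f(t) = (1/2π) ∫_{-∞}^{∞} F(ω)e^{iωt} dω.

F[f₁*f₂](ω) = \begin{cases} \frac{\sqrt{7} \pi^{\frac{3}{2}} e^{- \frac{\omega^{2}}{28}}}{7} & \text{for}\: \omega > -20 \wedge \omega < 20 \\0 & \text{otherwise} \end{cases}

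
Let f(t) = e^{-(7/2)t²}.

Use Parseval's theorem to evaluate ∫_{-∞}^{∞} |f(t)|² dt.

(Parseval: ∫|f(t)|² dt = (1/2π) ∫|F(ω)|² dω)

∫|f(t)|² dt = \frac{\sqrt{7} \sqrt{\pi}}{7}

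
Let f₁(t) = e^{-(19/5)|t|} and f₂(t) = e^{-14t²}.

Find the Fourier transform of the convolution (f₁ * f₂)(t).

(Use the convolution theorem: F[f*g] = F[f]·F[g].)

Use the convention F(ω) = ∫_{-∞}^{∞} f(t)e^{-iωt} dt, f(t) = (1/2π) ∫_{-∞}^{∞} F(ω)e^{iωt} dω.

F[f₁*f₂](ω) = \frac{95 \sqrt{14} \sqrt{\pi} e^{- \frac{\omega^{2}}{56}}}{7 \left(25 \omega^{2} + 361\right)}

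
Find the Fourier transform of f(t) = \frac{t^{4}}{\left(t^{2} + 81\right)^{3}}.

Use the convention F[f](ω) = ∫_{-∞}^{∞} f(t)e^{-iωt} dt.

F(ω) = \frac{\pi \left(27 \omega^{2} - 15 \left|{\omega}\right| + 1\right) e^{- 9 \left|{\omega}\right|}}{24}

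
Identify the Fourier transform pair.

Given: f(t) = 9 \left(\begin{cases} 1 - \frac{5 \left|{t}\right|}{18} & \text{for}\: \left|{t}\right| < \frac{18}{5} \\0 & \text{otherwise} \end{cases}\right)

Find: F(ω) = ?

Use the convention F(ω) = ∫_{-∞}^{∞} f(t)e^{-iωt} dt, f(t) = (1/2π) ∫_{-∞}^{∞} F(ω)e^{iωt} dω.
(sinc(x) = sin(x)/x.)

F(ω) = \frac{162 \operatorname{sinc}^{2}{\left(\frac{9 \omega}{5} \right)}}{5}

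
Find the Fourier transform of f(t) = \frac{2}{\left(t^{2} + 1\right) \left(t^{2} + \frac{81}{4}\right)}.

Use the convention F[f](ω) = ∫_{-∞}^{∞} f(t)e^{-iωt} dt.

F(ω) = \frac{8 \pi e^{- \left|{\omega}\right|}}{77} - \frac{16 \pi e^{- \frac{9 \left|{\omega}\right|}{2}}}{693}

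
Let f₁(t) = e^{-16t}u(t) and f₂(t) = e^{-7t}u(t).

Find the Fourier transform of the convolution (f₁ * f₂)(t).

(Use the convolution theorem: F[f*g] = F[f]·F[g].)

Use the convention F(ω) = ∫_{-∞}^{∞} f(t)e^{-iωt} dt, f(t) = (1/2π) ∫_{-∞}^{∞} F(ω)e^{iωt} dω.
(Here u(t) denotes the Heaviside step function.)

F[f₁*f₂](ω) = \frac{1}{\left(i \omega + 7\right) \left(i \omega + 16\right)}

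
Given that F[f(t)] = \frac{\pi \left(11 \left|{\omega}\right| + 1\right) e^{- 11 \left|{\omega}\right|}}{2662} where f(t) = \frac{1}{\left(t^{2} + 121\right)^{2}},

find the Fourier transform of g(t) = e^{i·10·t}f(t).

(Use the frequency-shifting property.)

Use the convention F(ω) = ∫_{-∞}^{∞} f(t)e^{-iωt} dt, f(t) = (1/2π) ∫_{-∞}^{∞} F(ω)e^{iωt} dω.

F[g](ω) = \frac{\pi \left(11 \left|{\omega - 10}\right| + 1\right) e^{- 11 \left|{\omega - 10}\right|}}{2662}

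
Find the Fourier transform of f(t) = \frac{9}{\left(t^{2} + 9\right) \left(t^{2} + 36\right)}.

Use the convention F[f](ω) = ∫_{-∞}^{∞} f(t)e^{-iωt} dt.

F(ω) = \frac{\pi \left(2 e^{3 \left|{\omega}\right|} - 1\right) e^{- 6 \left|{\omega}\right|}}{18}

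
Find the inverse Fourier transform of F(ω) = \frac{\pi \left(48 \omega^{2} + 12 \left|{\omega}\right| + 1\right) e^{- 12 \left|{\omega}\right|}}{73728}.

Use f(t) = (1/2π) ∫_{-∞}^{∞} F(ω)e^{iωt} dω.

f(t) = \frac{9}{\left(t^{2} + 144\right)^{3}}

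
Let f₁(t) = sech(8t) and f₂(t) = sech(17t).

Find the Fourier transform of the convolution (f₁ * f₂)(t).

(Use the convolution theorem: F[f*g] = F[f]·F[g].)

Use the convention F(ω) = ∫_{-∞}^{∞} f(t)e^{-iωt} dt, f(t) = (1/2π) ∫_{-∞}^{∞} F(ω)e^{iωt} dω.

F[f₁*f₂](ω) = \frac{\pi^{2}}{136 \cosh{\left(\frac{\pi \omega}{34} \right)} \cosh{\left(\frac{\pi \omega}{16} \right)}}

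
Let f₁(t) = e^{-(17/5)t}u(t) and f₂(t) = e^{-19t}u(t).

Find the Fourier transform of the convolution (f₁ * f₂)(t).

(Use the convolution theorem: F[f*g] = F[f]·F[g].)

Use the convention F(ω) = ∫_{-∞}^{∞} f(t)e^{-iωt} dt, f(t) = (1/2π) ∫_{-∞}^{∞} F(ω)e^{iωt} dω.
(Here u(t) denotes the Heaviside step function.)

F[f₁*f₂](ω) = \frac{5}{\left(i \omega + 19\right) \left(5 i \omega + 17\right)}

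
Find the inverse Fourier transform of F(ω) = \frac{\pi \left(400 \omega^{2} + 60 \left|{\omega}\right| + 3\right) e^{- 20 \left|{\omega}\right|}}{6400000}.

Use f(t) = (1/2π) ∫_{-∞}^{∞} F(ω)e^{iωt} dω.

f(t) = \frac{4}{\left(t^{2} + 400\right)^{3}}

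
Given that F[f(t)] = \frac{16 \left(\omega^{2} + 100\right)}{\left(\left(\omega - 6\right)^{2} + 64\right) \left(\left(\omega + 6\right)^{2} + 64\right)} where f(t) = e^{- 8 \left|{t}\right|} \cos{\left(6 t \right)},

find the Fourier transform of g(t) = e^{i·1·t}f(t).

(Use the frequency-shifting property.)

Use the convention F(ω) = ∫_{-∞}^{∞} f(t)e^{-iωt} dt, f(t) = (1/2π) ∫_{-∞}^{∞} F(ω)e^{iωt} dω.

F[g](ω) = \frac{16 \left(\left(\omega - 1\right)^{2} + 100\right)}{\left(\left(\omega - 7\right)^{2} + 64\right) \left(\left(\omega + 5\right)^{2} + 64\right)}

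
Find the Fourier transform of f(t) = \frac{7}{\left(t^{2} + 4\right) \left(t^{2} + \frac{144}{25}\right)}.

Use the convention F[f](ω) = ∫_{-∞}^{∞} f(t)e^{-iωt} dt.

F(ω) = \frac{175 \pi e^{- 2 \left|{\omega}\right|}}{88} - \frac{875 \pi e^{- \frac{12 \left|{\omega}\right|}{5}}}{528}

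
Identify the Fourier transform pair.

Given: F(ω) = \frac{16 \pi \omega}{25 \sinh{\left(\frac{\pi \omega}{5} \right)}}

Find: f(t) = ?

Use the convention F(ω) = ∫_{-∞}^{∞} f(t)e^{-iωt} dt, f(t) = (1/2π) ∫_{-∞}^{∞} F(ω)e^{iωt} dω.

f(t) = \frac{4}{\cosh^{2}{\left(\frac{5 t}{2} \right)}}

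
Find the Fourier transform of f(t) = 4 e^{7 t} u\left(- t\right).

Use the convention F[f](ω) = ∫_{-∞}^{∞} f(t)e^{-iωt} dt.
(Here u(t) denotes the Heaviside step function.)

F(ω) = - \frac{4}{i \omega - 7}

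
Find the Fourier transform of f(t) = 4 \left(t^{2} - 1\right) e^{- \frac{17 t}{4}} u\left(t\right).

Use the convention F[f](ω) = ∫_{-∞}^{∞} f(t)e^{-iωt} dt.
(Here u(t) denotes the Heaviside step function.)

F(ω) = \frac{16 \left(128 i \omega - \left(4 i \omega + 17\right)^{3} + 544\right)}{\left(4 i \omega + 17\right)^{4}}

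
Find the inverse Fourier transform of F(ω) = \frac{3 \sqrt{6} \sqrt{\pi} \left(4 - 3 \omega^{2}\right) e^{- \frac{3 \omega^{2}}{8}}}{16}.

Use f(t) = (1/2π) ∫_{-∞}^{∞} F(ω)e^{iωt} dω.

f(t) = 2 t^{2} e^{- \frac{2 t^{2}}{3}}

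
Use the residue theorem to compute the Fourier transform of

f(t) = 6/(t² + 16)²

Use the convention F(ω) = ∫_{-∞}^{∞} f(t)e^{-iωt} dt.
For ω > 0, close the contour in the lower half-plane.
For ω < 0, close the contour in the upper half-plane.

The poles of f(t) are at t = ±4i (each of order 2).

Let g(z) = f(z)e^{-iωz}; for large |z| the factor e^{-iωz} decays in the lower half-plane when ω > 0 and in the upper half-plane when ω < 0.

Case ω > 0 (lower half-plane, clockwise contour ⇒ F(ω) = -2πi·ΣRes):
  Res_{z = - 4 i} g(z) = \frac{3 i \left(4 \omega + 1\right) e^{- 4 \omega}}{128} (pole of order 2)
  F(ω) = -2πi·ΣRes = \frac{3 \pi \left(4 \omega + 1\right) e^{- 4 \omega}}{64}

Case ω < 0 (upper half-plane, counterclockwise contour ⇒ F(ω) = +2πi·ΣRes):
  Res_{z = 4 i} g(z) = \frac{3 i \left(4 \omega - 1\right) e^{4 \omega}}{128} (pole of order 2)
  F(ω) = 2πi·ΣRes = \frac{3 \pi \left(1 - 4 \omega\right) e^{4 \omega}}{64}

Both cases combine into a single formula in |ω|:

F(ω) = \frac{3 \pi \left(4 \left|{\omega}\right| + 1\right) e^{- 4 \left|{\omega}\right|}}{64}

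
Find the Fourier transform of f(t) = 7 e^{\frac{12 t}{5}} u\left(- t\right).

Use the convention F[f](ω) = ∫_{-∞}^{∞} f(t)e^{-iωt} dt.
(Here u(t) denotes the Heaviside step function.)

F(ω) = - \frac{35}{5 i \omega - 12}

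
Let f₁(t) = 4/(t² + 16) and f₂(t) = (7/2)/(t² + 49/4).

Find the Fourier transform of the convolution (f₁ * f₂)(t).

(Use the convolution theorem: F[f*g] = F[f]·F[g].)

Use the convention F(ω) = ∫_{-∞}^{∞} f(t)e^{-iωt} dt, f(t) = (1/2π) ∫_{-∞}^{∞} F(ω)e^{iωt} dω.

F[f₁*f₂](ω) = \pi^{2} e^{- \frac{15 \left|{\omega}\right|}{2}}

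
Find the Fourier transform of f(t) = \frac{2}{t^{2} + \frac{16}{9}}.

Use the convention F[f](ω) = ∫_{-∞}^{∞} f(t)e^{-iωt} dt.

F(ω) = \frac{3 \pi e^{- \frac{4 \left|{\omega}\right|}{3}}}{2}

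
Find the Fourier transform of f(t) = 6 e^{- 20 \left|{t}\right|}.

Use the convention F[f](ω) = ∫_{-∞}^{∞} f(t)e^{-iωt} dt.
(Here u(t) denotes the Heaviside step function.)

F(ω) = \frac{240}{\omega^{2} + 400}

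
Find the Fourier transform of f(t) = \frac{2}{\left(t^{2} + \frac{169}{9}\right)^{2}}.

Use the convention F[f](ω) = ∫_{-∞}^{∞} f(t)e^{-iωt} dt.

F(ω) = \frac{9 \pi \left(13 \left|{\omega}\right| + 3\right) e^{- \frac{13 \left|{\omega}\right|}{3}}}{2197}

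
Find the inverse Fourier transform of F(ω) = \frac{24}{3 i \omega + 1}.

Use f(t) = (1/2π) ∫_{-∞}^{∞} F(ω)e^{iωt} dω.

f(t) = 8 e^{- \frac{t}{3}} u\left(t\right)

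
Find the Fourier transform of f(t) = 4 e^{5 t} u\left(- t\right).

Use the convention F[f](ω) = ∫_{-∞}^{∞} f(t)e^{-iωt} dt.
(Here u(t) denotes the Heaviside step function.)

F(ω) = - \frac{4}{i \omega - 5}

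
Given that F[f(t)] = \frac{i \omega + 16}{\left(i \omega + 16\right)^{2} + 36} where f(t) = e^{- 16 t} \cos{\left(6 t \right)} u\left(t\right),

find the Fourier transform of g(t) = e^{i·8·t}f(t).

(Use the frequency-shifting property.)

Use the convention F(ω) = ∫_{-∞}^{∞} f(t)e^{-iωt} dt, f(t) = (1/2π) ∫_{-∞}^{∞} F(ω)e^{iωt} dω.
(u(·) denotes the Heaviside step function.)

F[g](ω) = \frac{i \left(\omega - 8\right) + 16}{\left(i \left(\omega - 8\right) + 16\right)^{2} + 36}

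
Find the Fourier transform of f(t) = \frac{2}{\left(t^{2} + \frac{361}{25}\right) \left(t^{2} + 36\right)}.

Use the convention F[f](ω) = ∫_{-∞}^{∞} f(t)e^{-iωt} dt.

F(ω) = - \frac{25 \pi e^{- 6 \left|{\omega}\right|}}{1617} + \frac{250 \pi e^{- \frac{19 \left|{\omega}\right|}{5}}}{10241}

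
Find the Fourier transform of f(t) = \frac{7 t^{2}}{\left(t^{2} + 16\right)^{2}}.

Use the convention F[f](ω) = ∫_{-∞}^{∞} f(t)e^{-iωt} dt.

F(ω) = \frac{7 \pi \left(1 - 4 \left|{\omega}\right|\right) e^{- 4 \left|{\omega}\right|}}{8}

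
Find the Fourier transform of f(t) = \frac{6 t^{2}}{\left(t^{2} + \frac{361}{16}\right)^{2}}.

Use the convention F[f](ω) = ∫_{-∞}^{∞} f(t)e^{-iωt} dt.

F(ω) = \frac{3 \pi \left(4 - 19 \left|{\omega}\right|\right) e^{- \frac{19 \left|{\omega}\right|}{4}}}{19}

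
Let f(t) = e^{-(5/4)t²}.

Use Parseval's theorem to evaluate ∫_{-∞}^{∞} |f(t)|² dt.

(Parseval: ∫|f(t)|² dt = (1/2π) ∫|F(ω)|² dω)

∫|f(t)|² dt = \frac{\sqrt{10} \sqrt{\pi}}{5}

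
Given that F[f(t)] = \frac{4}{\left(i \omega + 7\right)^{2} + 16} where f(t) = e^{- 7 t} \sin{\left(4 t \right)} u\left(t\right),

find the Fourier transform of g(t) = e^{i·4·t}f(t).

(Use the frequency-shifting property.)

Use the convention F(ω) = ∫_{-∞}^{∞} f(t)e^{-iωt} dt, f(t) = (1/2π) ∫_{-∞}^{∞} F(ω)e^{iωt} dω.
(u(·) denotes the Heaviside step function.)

F[g](ω) = \frac{4}{\left(i \left(\omega - 4\right) + 7\right)^{2} + 16}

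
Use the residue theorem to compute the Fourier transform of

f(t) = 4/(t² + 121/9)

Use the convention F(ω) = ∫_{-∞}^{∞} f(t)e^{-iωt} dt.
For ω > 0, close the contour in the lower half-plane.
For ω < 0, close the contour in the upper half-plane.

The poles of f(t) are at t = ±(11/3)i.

Let g(z) = f(z)e^{-iωz}; for large |z| the factor e^{-iωz} decays in the lower half-plane when ω > 0 and in the upper half-plane when ω < 0.

Case ω > 0 (lower half-plane, clockwise contour ⇒ F(ω) = -2πi·ΣRes):
  Res_{z = - \frac{11 i}{3}} g(z) = \frac{6 i e^{- \frac{11 \omega}{3}}}{11}
  F(ω) = -2πi·ΣRes = \frac{12 \pi e^{- \frac{11 \omega}{3}}}{11}

Case ω < 0 (upper half-plane, counterclockwise contour ⇒ F(ω) = +2πi·ΣRes):
  Res_{z = \frac{11 i}{3}} g(z) = - \frac{6 i e^{\frac{11 \omega}{3}}}{11}
  F(ω) = 2πi·ΣRes = \frac{12 \pi e^{\frac{11 \omega}{3}}}{11}

Both cases combine into a single formula in |ω|:

F(ω) = \frac{12 \pi e^{- \frac{11 \left|{\omega}\right|}{3}}}{11}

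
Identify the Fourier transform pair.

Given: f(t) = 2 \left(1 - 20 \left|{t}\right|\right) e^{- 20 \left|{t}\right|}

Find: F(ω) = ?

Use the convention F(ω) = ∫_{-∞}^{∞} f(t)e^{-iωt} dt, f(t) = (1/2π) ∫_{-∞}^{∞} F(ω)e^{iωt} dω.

F(ω) = \frac{160 \omega^{2}}{\left(\omega^{2} + 400\right)^{2}}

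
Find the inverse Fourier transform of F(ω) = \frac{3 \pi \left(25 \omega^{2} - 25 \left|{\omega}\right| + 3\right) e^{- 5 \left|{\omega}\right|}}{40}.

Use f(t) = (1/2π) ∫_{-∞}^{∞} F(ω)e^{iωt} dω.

f(t) = \frac{3 t^{4}}{\left(t^{2} + 25\right)^{3}}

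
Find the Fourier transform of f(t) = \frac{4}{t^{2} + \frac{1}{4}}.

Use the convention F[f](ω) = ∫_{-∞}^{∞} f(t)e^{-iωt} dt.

F(ω) = 8 \pi e^{- \frac{\left|{\omega}\right|}{2}}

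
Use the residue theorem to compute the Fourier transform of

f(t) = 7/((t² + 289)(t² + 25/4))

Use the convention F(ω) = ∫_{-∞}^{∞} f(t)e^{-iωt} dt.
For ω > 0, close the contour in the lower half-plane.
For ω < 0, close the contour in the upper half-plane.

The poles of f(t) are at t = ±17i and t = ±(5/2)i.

Let g(z) = f(z)e^{-iωz}; for large |z| the factor e^{-iωz} decays in the lower half-plane when ω > 0 and in the upper half-plane when ω < 0.

Case ω > 0 (lower half-plane, clockwise contour ⇒ F(ω) = -2πi·ΣRes):
  Res_{z = - 17 i} g(z) = - \frac{14 i e^{- 17 \omega}}{19227}
  Res_{z = - \frac{5 i}{2}} g(z) = \frac{28 i e^{- \frac{5 \omega}{2}}}{5655}
  F(ω) = -2πi·ΣRes = - \frac{28 \pi e^{- 17 \omega}}{19227} + \frac{56 \pi e^{- \frac{5 \omega}{2}}}{5655}

Case ω < 0 (upper half-plane, counterclockwise contour ⇒ F(ω) = +2πi·ΣRes):
  Res_{z = 17 i} g(z) = \frac{14 i e^{17 \omega}}{19227}
  Res_{z = \frac{5 i}{2}} g(z) = - \frac{28 i e^{\frac{5 \omega}{2}}}{5655}
  F(ω) = 2πi·ΣRes = \frac{28 \pi \left(34 e^{\frac{5 \omega}{2}} - 5 e^{17 \omega}\right)}{96135}

Both cases combine into a single formula in |ω|:

F(ω) = - \frac{28 \pi e^{- 17 \left|{\omega}\right|}}{19227} + \frac{56 \pi e^{- \frac{5 \left|{\omega}\right|}{2}}}{5655}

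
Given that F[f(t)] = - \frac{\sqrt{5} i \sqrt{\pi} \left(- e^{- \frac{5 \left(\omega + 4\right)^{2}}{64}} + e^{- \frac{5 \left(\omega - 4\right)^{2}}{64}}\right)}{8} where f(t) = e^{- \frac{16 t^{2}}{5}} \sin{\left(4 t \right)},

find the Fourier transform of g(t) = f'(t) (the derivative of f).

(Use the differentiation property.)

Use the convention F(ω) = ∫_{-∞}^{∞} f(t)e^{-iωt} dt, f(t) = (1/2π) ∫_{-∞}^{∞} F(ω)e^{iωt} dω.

F[g](ω) = \frac{\sqrt{5} \sqrt{\pi} \omega \left(e^{\frac{5 \omega}{4}} - 1\right) e^{- \frac{5 \omega^{2}}{64} - \frac{5 \omega}{8} - \frac{5}{4}}}{8}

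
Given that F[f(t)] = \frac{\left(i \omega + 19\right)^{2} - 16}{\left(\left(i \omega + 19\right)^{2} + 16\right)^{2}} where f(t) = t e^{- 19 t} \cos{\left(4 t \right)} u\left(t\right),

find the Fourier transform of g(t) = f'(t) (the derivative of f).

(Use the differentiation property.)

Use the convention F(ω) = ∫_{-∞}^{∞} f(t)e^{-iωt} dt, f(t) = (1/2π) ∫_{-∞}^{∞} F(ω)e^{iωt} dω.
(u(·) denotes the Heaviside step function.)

F[g](ω) = \frac{i \omega \left(\left(i \omega + 19\right)^{2} - 16\right)}{\left(\left(i \omega + 19\right)^{2} + 16\right)^{2}}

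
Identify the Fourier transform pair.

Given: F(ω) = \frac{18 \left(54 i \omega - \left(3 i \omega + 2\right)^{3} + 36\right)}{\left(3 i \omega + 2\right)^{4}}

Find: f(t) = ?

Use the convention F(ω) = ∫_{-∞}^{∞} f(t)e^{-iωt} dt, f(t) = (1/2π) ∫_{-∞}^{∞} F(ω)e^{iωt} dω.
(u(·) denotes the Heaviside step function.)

f(t) = 6 \left(t^{2} - 1\right) e^{- \frac{2 t}{3}} u\left(t\right)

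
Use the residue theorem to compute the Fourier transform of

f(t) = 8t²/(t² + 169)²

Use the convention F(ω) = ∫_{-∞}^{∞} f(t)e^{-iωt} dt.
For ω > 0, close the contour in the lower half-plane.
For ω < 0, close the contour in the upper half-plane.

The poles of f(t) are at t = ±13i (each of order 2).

Let g(z) = f(z)e^{-iωz}; for large |z| the factor e^{-iωz} decays in the lower half-plane when ω > 0 and in the upper half-plane when ω < 0.

Case ω > 0 (lower half-plane, clockwise contour ⇒ F(ω) = -2πi·ΣRes):
  Res_{z = - 13 i} g(z) = i \left(\frac{2}{13} - 2 \omega\right) e^{- 13 \omega} (pole of order 2)
  F(ω) = -2πi·ΣRes = \frac{4 \pi \left(1 - 13 \omega\right) e^{- 13 \omega}}{13}

Case ω < 0 (upper half-plane, counterclockwise contour ⇒ F(ω) = +2πi·ΣRes):
  Res_{z = 13 i} g(z) = i \left(- 2 \omega - \frac{2}{13}\right) e^{13 \omega} (pole of order 2)
  F(ω) = 2πi·ΣRes = \frac{4 \pi \left(13 \omega + 1\right) e^{13 \omega}}{13}

Both cases combine into a single formula in |ω|:

F(ω) = \frac{4 \pi \left(1 - 13 \left|{\omega}\right|\right) e^{- 13 \left|{\omega}\right|}}{13}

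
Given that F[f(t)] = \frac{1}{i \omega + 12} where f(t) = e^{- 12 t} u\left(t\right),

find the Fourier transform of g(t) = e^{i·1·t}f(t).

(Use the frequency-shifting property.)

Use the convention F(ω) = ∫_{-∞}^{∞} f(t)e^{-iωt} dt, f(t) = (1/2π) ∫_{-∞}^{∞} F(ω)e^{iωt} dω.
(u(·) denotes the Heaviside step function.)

F[g](ω) = \frac{1}{i \left(\omega - 1\right) + 12}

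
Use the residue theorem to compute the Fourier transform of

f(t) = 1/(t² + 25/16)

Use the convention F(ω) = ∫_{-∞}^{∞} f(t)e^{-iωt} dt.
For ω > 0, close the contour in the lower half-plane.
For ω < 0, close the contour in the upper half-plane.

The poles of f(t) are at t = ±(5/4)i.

Let g(z) = f(z)e^{-iωz}; for large |z| the factor e^{-iωz} decays in the lower half-plane when ω > 0 and in the upper half-plane when ω < 0.

Case ω > 0 (lower half-plane, clockwise contour ⇒ F(ω) = -2πi·ΣRes):
  Res_{z = - \frac{5 i}{4}} g(z) = \frac{2 i e^{- \frac{5 \omega}{4}}}{5}
  F(ω) = -2πi·ΣRes = \frac{4 \pi e^{- \frac{5 \omega}{4}}}{5}

Case ω < 0 (upper half-plane, counterclockwise contour ⇒ F(ω) = +2πi·ΣRes):
  Res_{z = \frac{5 i}{4}} g(z) = - \frac{2 i e^{\frac{5 \omega}{4}}}{5}
  F(ω) = 2πi·ΣRes = \frac{4 \pi e^{\frac{5 \omega}{4}}}{5}

Both cases combine into a single formula in |ω|:

F(ω) = \frac{4 \pi e^{- \frac{5 \left|{\omega}\right|}{4}}}{5}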